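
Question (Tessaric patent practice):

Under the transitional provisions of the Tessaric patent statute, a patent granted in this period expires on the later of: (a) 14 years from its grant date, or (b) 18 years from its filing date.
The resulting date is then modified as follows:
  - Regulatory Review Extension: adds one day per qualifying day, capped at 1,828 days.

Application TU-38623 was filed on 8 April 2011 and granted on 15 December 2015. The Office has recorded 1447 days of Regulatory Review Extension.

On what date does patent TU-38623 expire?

2033-12-01

(a) grant + 14 years → 15 December 2029.
(b) filing + 18 years → 8 April 2029.
Later of the two: 15 December 2029.
Regulatory Review Extension: 1447 days (within the 1828-day cap) → +1447 days → 1 December 2033.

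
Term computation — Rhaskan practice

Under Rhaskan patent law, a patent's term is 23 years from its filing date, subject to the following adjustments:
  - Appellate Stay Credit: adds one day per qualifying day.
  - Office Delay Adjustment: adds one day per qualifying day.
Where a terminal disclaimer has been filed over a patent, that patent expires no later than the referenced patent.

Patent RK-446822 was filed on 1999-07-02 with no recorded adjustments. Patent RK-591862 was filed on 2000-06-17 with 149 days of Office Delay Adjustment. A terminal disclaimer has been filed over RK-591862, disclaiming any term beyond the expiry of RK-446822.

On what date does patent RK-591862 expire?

July 2, 2022

Natural term of RK-591862:
  Base: filing + 23 years → 17 June 2023.
  Office Delay Adjustment: +149 days → 13 November 2023.
Expiry of referenced patent RK-446822:
  Base: filing + 23 years → 2 July 2022.
Terminal disclaimer: RK-591862 expires on the earlier of 13 November 2023 and 2 July 2022.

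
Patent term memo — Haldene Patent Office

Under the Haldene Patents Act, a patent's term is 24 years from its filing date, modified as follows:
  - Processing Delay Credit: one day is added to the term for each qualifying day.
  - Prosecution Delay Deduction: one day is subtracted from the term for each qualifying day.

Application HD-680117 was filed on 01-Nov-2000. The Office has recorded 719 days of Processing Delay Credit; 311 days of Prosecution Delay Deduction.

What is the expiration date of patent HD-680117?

2025-12-14

Base term: filing date + 24 years → 1 November 2024.
Processing Delay Credit: +719 days → 21 October 2026.
Prosecution Delay Deduction: −311 days → 14 December 2025.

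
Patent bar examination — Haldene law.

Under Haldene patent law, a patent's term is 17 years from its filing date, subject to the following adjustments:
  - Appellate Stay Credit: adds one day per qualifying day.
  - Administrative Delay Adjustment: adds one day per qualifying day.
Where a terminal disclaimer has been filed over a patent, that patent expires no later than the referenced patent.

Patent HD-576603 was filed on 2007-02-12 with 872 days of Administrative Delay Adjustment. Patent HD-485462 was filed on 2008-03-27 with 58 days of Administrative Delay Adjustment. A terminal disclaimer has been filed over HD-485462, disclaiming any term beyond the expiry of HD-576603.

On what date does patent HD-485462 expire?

May 24, 2025

Natural term of HD-485462:
  Base: filing + 17 years → 27 March 2025.
  Administrative Delay Adjustment: +58 days → 24 May 2025.
Expiry of referenced patent HD-576603:
  Base: filing + 17 years → 12 February 2024.
  Administrative Delay Adjustment: +872 days → 3 July 2026.
Terminal disclaimer: HD-485462 expires on the earlier of 24 May 2025 and 3 July 2026.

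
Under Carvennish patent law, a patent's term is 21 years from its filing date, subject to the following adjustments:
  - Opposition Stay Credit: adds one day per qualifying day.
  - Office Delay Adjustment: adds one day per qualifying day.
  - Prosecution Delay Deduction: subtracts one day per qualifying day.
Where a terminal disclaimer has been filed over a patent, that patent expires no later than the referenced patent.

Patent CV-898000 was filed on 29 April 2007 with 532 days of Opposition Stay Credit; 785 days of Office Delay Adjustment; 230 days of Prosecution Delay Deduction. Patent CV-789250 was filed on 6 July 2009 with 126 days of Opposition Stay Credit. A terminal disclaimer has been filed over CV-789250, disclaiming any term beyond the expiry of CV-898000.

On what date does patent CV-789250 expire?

2030-11-09

Natural term of CV-789250:
  Base: filing + 21 years → 6 July 2030.
  Opposition Stay Credit: +126 days → 9 November 2030.
Expiry of referenced patent CV-898000:
  Base: filing + 21 years → 29 April 2028.
  Opposition Stay Credit: +532 days → 13 October 2029.
  Office Delay Adjustment: +785 days → 7 December 2031.
  Prosecution Delay Deduction: −230 days → 21 April 2031.
Terminal disclaimer: CV-789250 expires on the earlier of 9 November 2030 and 21 April 2031.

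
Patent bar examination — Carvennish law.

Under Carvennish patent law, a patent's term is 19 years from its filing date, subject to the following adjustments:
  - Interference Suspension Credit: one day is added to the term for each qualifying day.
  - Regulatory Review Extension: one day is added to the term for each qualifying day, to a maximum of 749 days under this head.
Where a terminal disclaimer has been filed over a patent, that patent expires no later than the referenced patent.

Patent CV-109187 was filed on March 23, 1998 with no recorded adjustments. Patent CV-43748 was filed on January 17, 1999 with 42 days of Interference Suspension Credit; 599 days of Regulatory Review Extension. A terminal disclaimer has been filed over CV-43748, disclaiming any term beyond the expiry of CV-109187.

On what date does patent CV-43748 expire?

March 23, 2017

Natural term of CV-43748:
  Base: filing + 19 years → 17 January 2018.
  Interference Suspension Credit: +42 days → 28 February 2018.
  Regulatory Review Extension: 599 days (within the 749-day cap) → +599 days → 20 October 2019.
Expiry of referenced patent CV-109187:
  Base: filing + 19 years → 23 March 2017.
Terminal disclaimer: CV-43748 expires on the earlier of 20 October 2019 and 23 March 2017.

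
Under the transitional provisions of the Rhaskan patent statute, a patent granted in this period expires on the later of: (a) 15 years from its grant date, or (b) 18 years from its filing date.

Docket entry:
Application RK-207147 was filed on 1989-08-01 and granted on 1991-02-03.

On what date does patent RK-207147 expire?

2007-08-01

(a) grant + 15 years → 3 February 2006.
(b) filing + 18 years → 1 August 2007.
Later of the two: 1 August 2007.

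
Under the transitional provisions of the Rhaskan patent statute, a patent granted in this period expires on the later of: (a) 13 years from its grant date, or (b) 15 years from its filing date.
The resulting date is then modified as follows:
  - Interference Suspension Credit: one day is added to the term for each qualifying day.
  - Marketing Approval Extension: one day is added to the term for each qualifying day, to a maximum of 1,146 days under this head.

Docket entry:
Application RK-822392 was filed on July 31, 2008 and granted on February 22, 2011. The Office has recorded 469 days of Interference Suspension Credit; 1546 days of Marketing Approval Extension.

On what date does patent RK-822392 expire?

(a) grant + 13 years → 22 February 2024.
(b) filing + 15 years → 31 July 2023.
Later of the two: 22 February 2024.
Interference Suspension Credit: +469 days → 5 June 2025.
Marketing Approval Extension: 1546 days claimed exceeds the 1146-day cap, so +1146 days → 25 July 2028.

2028-07-25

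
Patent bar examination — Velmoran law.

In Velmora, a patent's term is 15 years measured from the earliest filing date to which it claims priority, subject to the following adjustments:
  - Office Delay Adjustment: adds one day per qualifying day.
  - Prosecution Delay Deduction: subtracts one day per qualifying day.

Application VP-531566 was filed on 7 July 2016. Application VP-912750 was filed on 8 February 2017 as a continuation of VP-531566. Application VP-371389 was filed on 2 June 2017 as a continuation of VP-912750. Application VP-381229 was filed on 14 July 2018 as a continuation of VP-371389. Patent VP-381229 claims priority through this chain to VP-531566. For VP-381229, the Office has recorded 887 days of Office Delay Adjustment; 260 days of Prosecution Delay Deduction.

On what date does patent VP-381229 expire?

March 25, 2033

Earliest priority filing: 7 July 2016.
Base term: 7 July 2016 + 15 years → 7 July 2031.
Office Delay Adjustment: +887 days → 10 December 2033.
Prosecution Delay Deduction: −260 days → 25 March 2033.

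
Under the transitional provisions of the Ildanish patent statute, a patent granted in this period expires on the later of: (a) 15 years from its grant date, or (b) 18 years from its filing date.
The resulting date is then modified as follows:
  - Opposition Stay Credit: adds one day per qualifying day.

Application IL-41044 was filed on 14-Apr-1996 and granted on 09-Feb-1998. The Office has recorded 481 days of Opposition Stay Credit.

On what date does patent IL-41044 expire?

(a) grant + 15 years → 9 February 2013.
(b) filing + 18 years → 14 April 2014.
Later of the two: 14 April 2014.
Opposition Stay Credit: +481 days → 8 August 2015.

August 8, 2015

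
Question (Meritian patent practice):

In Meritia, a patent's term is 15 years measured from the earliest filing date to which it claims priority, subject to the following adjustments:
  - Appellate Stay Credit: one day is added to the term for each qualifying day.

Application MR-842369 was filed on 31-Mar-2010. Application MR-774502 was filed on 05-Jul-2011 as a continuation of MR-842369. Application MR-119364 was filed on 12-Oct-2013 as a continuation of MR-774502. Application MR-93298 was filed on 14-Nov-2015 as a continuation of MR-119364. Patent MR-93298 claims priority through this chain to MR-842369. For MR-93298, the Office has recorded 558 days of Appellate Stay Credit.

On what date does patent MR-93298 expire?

Earliest priority filing: 31 March 2010.
Base term: 31 March 2010 + 15 years → 31 March 2025.
Appellate Stay Credit: +558 days → 10 October 2026.

2026-10-10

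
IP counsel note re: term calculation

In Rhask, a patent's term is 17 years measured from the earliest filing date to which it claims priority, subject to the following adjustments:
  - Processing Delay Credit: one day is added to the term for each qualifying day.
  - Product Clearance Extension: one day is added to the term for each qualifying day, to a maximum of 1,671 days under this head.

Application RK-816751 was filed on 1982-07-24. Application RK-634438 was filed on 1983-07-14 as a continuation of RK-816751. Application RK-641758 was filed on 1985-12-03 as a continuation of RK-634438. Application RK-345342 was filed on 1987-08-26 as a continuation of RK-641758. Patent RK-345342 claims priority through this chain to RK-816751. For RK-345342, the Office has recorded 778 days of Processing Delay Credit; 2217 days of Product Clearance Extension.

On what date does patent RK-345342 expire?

April 7, 2006

Earliest priority filing: 24 July 1982.
Base term: 24 July 1982 + 17 years → 24 July 1999.
Processing Delay Credit: +778 days → 9 September 2001.
Product Clearance Extension: 2217 days claimed exceeds the 1671-day cap, so +1671 days → 7 April 2006.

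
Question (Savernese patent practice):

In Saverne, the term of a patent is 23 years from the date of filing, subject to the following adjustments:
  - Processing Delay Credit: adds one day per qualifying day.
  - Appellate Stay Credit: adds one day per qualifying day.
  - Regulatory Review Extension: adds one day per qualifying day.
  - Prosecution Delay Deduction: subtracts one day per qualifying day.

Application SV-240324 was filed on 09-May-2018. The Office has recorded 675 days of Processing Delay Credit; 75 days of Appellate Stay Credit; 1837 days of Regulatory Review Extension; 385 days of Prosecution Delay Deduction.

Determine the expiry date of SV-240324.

2047-05-20

Base term: filing date + 23 years → 9 May 2041.
Processing Delay Credit: +675 days → 15 March 2043.
Appellate Stay Credit: +75 days → 29 May 2043.
Regulatory Review Extension: +1837 days → 8 June 2048.
Prosecution Delay Deduction: −385 days → 20 May 2047.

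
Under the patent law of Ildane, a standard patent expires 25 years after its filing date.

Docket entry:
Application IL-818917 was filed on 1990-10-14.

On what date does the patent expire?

October 14, 2015

Filing date + 25 years → 14 October 2015.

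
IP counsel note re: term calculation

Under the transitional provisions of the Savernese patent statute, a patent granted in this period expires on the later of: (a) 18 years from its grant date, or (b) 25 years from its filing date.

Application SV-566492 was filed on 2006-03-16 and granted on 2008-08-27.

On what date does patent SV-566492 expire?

2031-03-16

(a) grant + 18 years → 27 August 2026.
(b) filing + 25 years → 16 March 2031.
Later of the two: 16 March 2031.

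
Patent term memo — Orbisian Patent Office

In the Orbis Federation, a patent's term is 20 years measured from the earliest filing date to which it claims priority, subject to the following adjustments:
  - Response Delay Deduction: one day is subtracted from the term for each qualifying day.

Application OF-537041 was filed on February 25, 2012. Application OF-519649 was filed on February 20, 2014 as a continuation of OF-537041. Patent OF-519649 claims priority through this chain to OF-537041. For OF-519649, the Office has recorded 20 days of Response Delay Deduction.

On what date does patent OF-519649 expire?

2032-02-05

Earliest priority filing: 25 February 2012.
Base term: 25 February 2012 + 20 years → 25 February 2032.
Response Delay Deduction: −20 days → 5 February 2032.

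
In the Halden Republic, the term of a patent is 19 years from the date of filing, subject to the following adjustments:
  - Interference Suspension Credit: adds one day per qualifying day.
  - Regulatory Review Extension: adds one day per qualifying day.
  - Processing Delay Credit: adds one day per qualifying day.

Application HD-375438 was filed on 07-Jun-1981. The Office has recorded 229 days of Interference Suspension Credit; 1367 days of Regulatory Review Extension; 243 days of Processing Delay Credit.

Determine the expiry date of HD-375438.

Base term: filing date + 19 years → 7 June 2000.
Interference Suspension Credit: +229 days → 22 January 2001.
Regulatory Review Extension: +1367 days → 20 October 2004.
Processing Delay Credit: +243 days → 20 June 2005.

2005-06-20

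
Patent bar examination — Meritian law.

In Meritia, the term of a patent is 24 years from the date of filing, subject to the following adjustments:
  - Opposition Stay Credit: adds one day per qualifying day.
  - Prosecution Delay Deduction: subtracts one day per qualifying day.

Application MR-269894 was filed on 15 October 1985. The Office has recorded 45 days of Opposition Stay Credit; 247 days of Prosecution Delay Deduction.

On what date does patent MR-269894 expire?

2009-03-27

Base term: filing date + 24 years → 15 October 2009.
Opposition Stay Credit: +45 days → 29 November 2009.
Prosecution Delay Deduction: −247 days → 27 March 2009.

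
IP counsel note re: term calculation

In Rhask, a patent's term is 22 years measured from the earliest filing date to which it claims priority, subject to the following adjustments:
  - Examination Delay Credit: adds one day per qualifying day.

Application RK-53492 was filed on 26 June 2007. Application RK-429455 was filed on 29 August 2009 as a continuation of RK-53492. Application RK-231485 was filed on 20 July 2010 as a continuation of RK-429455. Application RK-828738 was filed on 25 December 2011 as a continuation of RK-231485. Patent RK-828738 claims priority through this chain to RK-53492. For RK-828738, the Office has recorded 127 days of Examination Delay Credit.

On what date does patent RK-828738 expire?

2029-10-31

Earliest priority filing: 26 June 2007.
Base term: 26 June 2007 + 22 years → 26 June 2029.
Examination Delay Credit: +127 days → 31 October 2029.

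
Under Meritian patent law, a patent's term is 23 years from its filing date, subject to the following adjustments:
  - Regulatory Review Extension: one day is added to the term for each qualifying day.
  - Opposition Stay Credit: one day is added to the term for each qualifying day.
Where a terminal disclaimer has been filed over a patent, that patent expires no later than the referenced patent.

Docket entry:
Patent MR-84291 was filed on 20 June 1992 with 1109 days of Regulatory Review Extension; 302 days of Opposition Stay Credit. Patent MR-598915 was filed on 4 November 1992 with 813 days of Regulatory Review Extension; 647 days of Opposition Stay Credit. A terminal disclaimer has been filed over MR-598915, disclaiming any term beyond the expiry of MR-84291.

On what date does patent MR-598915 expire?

Natural term of MR-598915:
  Base: filing + 23 years → 4 November 2015.
  Regulatory Review Extension: +813 days → 25 January 2018.
  Opposition Stay Credit: +647 days → 3 November 2019.
Expiry of referenced patent MR-84291:
  Base: filing + 23 years → 20 June 2015.
  Regulatory Review Extension: +1109 days → 3 July 2018.
  Opposition Stay Credit: +302 days → 1 May 2019.
Terminal disclaimer: MR-598915 expires on the earlier of 3 November 2019 and 1 May 2019.

2019-05-01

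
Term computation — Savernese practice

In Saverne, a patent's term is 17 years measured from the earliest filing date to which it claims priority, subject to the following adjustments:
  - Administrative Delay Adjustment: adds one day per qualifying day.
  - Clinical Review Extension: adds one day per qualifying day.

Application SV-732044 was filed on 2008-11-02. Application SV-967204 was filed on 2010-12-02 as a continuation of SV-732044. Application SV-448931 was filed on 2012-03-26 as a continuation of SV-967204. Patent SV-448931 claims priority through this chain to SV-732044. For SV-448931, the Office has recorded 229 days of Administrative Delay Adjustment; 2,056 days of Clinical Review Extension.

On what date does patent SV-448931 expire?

2032-02-04

Earliest priority filing: 2 November 2008.
Base term: 2 November 2008 + 17 years → 2 November 2025.
Administrative Delay Adjustment: +229 days → 19 June 2026.
Clinical Review Extension: +2056 days → 4 February 2032.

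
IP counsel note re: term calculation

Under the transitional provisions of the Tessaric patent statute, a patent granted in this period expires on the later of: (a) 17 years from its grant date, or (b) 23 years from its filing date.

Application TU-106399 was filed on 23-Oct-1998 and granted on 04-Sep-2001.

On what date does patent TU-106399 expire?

October 23, 2021

(a) grant + 17 years → 4 September 2018.
(b) filing + 23 years → 23 October 2021.
Later of the two: 23 October 2021.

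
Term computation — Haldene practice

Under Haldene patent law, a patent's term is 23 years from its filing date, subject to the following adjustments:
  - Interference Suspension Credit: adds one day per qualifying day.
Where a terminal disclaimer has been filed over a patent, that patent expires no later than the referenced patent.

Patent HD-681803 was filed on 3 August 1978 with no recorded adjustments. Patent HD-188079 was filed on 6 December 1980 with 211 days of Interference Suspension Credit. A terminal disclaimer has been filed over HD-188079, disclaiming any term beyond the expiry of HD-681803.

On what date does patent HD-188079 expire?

2001-08-03

Natural term of HD-188079:
  Base: filing + 23 years → 6 December 2003.
  Interference Suspension Credit: +211 days → 4 July 2004.
Expiry of referenced patent HD-681803:
  Base: filing + 23 years → 3 August 2001.
Terminal disclaimer: HD-188079 expires on the earlier of 4 July 2004 and 3 August 2001.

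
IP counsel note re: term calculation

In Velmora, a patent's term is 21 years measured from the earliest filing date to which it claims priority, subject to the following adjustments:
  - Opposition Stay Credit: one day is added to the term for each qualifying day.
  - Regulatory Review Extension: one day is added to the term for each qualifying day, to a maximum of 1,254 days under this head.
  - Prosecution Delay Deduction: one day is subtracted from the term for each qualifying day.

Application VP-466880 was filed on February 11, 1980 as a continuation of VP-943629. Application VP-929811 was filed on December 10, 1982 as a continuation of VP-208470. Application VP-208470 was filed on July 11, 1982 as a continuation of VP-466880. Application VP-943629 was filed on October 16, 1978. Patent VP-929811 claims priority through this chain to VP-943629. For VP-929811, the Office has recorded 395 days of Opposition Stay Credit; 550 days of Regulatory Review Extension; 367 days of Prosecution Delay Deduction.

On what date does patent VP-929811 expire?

Earliest priority filing: 16 October 1978.
Base term: 16 October 1978 + 21 years → 16 October 1999.
Opposition Stay Credit: +395 days → 14 November 2000.
Regulatory Review Extension: 550 days (within the 1254-day cap) → +550 days → 18 May 2002.
Prosecution Delay Deduction: −367 days → 16 May 2001.

2001-05-16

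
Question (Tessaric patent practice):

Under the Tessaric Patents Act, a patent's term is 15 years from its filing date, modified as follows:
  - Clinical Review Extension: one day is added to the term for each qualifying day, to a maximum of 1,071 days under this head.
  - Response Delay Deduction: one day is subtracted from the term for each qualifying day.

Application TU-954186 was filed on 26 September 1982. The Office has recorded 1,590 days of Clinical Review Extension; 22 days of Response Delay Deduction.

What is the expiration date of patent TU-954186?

Base term: filing date + 15 years → 26 September 1997.
Clinical Review Extension: 1590 days claimed exceeds the 1071-day cap, so +1071 days → 1 September 2000.
Response Delay Deduction: −22 days → 10 August 2000.

2000-08-10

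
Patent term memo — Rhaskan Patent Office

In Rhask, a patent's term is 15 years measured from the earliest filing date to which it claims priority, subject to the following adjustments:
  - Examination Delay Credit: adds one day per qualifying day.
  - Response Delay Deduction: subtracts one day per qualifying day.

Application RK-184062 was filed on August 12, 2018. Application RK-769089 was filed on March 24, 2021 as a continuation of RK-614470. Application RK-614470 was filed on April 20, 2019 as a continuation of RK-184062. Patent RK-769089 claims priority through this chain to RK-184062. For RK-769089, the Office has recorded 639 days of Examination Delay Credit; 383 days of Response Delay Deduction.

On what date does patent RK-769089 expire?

April 25, 2034

Earliest priority filing: 12 August 2018.
Base term: 12 August 2018 + 15 years → 12 August 2033.
Examination Delay Credit: +639 days → 13 May 2035.
Response Delay Deduction: −383 days → 25 April 2034.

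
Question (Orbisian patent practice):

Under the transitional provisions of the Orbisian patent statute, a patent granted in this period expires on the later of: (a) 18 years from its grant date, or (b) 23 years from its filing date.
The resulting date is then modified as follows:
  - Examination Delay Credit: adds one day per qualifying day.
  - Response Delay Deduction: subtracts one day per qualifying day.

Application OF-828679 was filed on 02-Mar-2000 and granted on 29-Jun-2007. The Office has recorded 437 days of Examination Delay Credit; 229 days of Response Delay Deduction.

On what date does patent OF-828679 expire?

January 23, 2026

(a) grant + 18 years → 29 June 2025.
(b) filing + 23 years → 2 March 2023.
Later of the two: 29 June 2025.
Examination Delay Credit: +437 days → 9 September 2026.
Response Delay Deduction: −229 days → 23 January 2026.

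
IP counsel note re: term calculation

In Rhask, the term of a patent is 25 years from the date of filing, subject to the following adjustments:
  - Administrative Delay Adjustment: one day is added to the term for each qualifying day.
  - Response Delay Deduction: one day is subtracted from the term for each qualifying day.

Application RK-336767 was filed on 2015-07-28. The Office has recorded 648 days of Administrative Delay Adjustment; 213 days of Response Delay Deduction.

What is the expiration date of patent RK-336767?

Base term: filing date + 25 years → 28 July 2040.
Administrative Delay Adjustment: +648 days → 7 May 2042.
Response Delay Deduction: −213 days → 6 October 2041.

2041-10-06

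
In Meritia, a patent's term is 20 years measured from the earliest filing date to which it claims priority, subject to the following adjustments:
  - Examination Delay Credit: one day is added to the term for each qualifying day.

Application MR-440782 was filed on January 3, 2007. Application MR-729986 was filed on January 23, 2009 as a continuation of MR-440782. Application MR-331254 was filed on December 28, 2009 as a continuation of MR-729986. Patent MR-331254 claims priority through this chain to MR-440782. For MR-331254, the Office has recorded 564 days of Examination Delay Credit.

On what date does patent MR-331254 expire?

Earliest priority filing: 3 January 2007.
Base term: 3 January 2007 + 20 years → 3 January 2027.
Examination Delay Credit: +564 days → 20 July 2028.

2028-07-20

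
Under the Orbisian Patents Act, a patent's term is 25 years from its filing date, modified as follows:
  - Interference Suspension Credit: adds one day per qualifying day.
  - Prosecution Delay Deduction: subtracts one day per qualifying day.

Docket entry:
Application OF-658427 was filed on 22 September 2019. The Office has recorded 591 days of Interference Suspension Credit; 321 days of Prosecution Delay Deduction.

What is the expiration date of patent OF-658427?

2045-06-19

Base term: filing date + 25 years → 22 September 2044.
Interference Suspension Credit: +591 days → 6 May 2046.
Prosecution Delay Deduction: −321 days → 19 June 2045.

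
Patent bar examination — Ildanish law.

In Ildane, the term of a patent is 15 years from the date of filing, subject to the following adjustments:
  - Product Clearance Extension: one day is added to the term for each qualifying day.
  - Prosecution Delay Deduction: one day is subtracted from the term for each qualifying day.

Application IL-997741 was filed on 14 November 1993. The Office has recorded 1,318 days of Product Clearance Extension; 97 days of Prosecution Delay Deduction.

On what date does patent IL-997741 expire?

2012-03-19

Base term: filing date + 15 years → 14 November 2008.
Product Clearance Extension: +1318 days → 24 June 2012.
Prosecution Delay Deduction: −97 days → 19 March 2012.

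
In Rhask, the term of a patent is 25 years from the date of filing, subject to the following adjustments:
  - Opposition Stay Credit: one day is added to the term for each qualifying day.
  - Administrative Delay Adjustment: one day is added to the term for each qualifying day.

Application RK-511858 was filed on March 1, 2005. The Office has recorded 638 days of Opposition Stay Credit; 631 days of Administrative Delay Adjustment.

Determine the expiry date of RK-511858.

Base term: filing date + 25 years → 1 March 2030.
Opposition Stay Credit: +638 days → 29 November 2031.
Administrative Delay Adjustment: +631 days → 21 August 2033.

2033-08-21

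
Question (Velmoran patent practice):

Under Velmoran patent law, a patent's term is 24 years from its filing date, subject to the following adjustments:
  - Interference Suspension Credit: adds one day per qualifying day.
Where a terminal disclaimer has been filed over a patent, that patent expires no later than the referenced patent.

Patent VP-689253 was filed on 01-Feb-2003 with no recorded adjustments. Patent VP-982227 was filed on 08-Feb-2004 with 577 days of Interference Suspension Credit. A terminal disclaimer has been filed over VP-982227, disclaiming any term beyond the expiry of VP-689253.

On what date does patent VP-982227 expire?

Natural term of VP-982227:
  Base: filing + 24 years → 8 February 2028.
  Interference Suspension Credit: +577 days → 7 September 2029.
Expiry of referenced patent VP-689253:
  Base: filing + 24 years → 1 February 2027.
Terminal disclaimer: VP-982227 expires on the earlier of 7 September 2029 and 1 February 2027.

February 1, 2027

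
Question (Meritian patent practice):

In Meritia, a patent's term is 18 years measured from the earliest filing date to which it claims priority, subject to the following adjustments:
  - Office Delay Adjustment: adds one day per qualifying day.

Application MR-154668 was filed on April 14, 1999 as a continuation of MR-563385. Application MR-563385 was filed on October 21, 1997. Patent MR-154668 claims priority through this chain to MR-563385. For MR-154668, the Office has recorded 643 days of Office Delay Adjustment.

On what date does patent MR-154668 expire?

Earliest priority filing: 21 October 1997.
Base term: 21 October 1997 + 18 years → 21 October 2015.
Office Delay Adjustment: +643 days → 25 July 2017.

July 25, 2017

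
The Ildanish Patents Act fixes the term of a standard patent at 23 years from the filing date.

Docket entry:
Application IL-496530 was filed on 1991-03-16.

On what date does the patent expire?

March 16, 2014

Filing date + 23 years → 16 March 2014.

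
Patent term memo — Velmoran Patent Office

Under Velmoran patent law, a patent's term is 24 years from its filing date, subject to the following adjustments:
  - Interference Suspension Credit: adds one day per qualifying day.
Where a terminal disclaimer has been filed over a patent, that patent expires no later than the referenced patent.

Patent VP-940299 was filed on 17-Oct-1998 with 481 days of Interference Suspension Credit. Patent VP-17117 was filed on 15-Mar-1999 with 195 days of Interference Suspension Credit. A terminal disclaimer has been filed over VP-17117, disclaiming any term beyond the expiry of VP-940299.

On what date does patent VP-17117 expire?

2023-09-26

Natural term of VP-17117:
  Base: filing + 24 years → 15 March 2023.
  Interference Suspension Credit: +195 days → 26 September 2023.
Expiry of referenced patent VP-940299:
  Base: filing + 24 years → 17 October 2022.
  Interference Suspension Credit: +481 days → 10 February 2024.
Terminal disclaimer: VP-17117 expires on the earlier of 26 September 2023 and 10 February 2024.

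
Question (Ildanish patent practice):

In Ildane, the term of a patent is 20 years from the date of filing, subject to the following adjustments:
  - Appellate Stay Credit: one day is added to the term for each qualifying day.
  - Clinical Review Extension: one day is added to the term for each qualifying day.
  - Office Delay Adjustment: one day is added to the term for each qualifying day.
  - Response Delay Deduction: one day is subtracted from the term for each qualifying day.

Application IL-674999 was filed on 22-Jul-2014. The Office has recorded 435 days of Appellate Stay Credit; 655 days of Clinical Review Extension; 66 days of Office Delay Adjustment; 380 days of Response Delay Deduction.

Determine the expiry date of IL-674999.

Base term: filing date + 20 years → 22 July 2034.
Appellate Stay Credit: +435 days → 30 September 2035.
Clinical Review Extension: +655 days → 16 July 2037.
Office Delay Adjustment: +66 days → 20 September 2037.
Response Delay Deduction: −380 days → 5 September 2036.

2036-09-05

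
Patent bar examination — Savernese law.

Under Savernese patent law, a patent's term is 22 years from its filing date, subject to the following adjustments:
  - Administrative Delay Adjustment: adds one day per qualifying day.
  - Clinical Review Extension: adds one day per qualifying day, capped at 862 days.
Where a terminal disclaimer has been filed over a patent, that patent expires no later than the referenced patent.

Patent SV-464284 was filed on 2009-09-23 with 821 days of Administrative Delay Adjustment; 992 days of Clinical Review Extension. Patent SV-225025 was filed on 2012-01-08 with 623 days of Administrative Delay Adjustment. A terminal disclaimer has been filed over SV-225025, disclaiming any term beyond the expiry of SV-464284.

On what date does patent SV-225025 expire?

Natural term of SV-225025:
  Base: filing + 22 years → 8 January 2034.
  Administrative Delay Adjustment: +623 days → 23 September 2035.
Expiry of referenced patent SV-464284:
  Base: filing + 22 years → 23 September 2031.
  Administrative Delay Adjustment: +821 days → 22 December 2033.
  Clinical Review Extension: 992 days claimed exceeds the 862-day cap, so +862 days → 2 May 2036.
Terminal disclaimer: SV-225025 expires on the earlier of 23 September 2035 and 2 May 2036.

2035-09-23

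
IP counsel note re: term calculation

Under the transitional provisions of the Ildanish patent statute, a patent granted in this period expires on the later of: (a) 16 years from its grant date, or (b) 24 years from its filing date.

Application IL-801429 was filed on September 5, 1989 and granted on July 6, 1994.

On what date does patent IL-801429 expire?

(a) grant + 16 years → 6 July 2010.
(b) filing + 24 years → 5 September 2013.
Later of the two: 5 September 2013.

2013-09-05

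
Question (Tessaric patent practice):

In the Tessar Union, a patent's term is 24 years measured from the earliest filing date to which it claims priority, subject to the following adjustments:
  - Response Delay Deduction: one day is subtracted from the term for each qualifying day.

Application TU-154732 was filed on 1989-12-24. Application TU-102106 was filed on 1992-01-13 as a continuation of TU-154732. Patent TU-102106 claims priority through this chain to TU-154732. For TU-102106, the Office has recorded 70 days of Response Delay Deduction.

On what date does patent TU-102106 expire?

Earliest priority filing: 24 December 1989.
Base term: 24 December 1989 + 24 years → 24 December 2013.
Response Delay Deduction: −70 days → 15 October 2013.

2013-10-15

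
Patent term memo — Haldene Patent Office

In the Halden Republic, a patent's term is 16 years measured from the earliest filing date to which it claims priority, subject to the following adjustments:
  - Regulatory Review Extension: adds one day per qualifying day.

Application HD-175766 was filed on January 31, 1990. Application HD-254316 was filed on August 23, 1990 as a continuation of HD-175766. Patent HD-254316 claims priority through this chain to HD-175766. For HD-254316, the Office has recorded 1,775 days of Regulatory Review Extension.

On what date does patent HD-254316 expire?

December 11, 2010

Earliest priority filing: 31 January 1990.
Base term: 31 January 1990 + 16 years → 31 January 2006.
Regulatory Review Extension: +1775 days → 11 December 2010.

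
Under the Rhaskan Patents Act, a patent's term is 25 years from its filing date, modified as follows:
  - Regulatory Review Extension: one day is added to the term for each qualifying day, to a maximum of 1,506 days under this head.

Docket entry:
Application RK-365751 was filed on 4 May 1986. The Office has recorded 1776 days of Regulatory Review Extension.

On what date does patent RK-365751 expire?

June 18, 2015

Base term: filing date + 25 years → 4 May 2011.
Regulatory Review Extension: 1776 days claimed exceeds the 1506-day cap, so +1506 days → 18 June 2015.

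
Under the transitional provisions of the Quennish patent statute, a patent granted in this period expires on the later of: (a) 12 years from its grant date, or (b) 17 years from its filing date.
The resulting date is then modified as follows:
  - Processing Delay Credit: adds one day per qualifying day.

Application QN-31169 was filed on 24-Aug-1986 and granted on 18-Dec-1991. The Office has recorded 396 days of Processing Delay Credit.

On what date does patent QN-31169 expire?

(a) grant + 12 years → 18 December 2003.
(b) filing + 17 years → 24 August 2003.
Later of the two: 18 December 2003.
Processing Delay Credit: +396 days → 17 January 2005.

2005-01-17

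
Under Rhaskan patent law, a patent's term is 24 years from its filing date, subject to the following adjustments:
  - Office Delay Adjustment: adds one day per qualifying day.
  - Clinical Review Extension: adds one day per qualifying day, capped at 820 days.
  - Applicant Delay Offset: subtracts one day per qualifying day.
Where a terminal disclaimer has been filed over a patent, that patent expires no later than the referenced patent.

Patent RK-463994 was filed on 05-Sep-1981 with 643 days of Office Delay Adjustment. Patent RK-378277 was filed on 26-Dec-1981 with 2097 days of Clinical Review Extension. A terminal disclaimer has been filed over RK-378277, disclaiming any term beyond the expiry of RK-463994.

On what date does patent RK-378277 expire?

2007-06-10

Natural term of RK-378277:
  Base: filing + 24 years → 26 December 2005.
  Clinical Review Extension: 2097 days claimed exceeds the 820-day cap, so +820 days → 25 March 2008.
Expiry of referenced patent RK-463994:
  Base: filing + 24 years → 5 September 2005.
  Office Delay Adjustment: +643 days → 10 June 2007.
Terminal disclaimer: RK-378277 expires on the earlier of 25 March 2008 and 10 June 2007.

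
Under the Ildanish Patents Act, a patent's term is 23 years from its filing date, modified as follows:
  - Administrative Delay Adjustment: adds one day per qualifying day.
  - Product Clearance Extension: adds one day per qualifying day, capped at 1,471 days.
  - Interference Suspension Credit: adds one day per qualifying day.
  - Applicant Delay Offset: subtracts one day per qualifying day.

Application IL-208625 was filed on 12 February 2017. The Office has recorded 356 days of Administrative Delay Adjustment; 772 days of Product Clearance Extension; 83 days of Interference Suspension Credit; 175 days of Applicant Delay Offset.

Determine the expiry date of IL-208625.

2042-12-14

Base term: filing date + 23 years → 12 February 2040.
Administrative Delay Adjustment: +356 days → 2 February 2041.
Product Clearance Extension: 772 days (within the 1471-day cap) → +772 days → 16 March 2043.
Interference Suspension Credit: +83 days → 7 June 2043.
Applicant Delay Offset: −175 days → 14 December 2042.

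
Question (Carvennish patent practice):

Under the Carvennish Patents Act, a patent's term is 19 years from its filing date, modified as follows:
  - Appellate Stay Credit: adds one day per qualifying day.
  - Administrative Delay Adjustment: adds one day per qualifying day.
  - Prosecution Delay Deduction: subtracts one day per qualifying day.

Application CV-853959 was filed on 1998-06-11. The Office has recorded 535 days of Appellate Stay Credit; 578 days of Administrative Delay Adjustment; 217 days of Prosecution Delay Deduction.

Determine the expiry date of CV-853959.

Base term: filing date + 19 years → 11 June 2017.
Appellate Stay Credit: +535 days → 28 November 2018.
Administrative Delay Adjustment: +578 days → 28 June 2020.
Prosecution Delay Deduction: −217 days → 24 November 2019.

November 24, 2019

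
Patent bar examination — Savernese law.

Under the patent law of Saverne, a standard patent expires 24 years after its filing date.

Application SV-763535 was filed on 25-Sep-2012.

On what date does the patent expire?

2036-09-25

Filing date + 24 years → 25 September 2036.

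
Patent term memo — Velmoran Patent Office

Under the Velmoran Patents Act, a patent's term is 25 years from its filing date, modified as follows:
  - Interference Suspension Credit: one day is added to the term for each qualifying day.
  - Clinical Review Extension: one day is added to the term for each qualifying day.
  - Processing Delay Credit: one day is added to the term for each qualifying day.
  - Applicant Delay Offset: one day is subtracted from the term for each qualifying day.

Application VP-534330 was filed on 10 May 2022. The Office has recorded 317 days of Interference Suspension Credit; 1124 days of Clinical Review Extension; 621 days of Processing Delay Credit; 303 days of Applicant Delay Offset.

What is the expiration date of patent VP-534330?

Base term: filing date + 25 years → 10 May 2047.
Interference Suspension Credit: +317 days → 22 March 2048.
Clinical Review Extension: +1124 days → 20 April 2051.
Processing Delay Credit: +621 days → 31 December 2052.
Applicant Delay Offset: −303 days → 3 March 2052.

March 3, 2052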